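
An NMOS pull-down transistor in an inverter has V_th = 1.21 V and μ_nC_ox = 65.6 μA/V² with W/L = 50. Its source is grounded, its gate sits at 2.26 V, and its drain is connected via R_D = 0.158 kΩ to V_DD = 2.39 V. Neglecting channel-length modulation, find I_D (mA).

I_D = 1.81 mA

V_GS = V_G = 2.26 V, so V_ov = 2.26 − 1.21 = 1.05 V.
k_n = μ_nC_ox · (W/L) = 3.28 mA/V².
Assume saturation: I_D = ½ k_n V_ov² = 0.5 × 3.28 × 1.05² = 1.81 mA, giving V_DS = V_DD − I_D R_D = 2.39 − 1.81 × 0.158 = 2.1 V.
V_DS = 2.1 V ≥ V_ov = 1.05 V, confirming saturation.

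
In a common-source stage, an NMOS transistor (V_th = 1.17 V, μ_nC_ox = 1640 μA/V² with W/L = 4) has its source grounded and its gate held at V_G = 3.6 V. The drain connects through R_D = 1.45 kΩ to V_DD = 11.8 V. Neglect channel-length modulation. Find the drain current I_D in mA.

V_GS = V_G = 3.6 V, so V_ov = 3.6 − 1.17 = 2.43 V.
k_n = μ_nC_ox · (W/L) = 6.56 mA/V².
Assume saturation: I_D = ½ k_n V_ov² = 0.5 × 6.56 × 2.43² = 19.4 mA, giving V_DS = V_DD − I_D R_D = 11.8 − 19.4 × 1.45 = -16.3 V.
But -16.3 V < V_ov = 2.43 V, so the device is actually in triode.
In triode I_D = k_n[V_ov V_DS − ½ V_DS²] and I_D = (V_DD − V_DS)/R_D. Equating: 4.76 V_DS² − 24.11 V_DS + 11.8 = 0, giving V_DS = 0.549 V (the root below V_ov).
I_D = (11.8 − 0.549) / 1.45 = 7.76 mA.

I_D = 7.76 mA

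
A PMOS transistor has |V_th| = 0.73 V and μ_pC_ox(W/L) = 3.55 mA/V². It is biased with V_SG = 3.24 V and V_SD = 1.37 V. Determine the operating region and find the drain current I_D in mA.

Triode; I_D = 8.88 mA

V_ov = V_SG − |V_th| = 3.24 − 0.73 = 2.51 V.
Since V_SD = 1.37 V < V_ov = 2.51 V, the device is in the triode region.
I_D = k_p [V_ov · V_SD − ½ V_SD²] = 3.55 × [2.51 × 1.37 − 0.5 × 1.37²] = 8.88 mA.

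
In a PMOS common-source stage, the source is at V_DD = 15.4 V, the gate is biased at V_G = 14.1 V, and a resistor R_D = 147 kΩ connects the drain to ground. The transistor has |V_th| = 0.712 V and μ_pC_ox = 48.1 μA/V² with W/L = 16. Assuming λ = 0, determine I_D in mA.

I_D = 0.103 mA

V_SG = V_DD − V_G = 15.4 − 14.1 = 1.3 V, so V_ov = 1.3 − 0.712 = 0.588 V.
k_p = μ_pC_ox · (W/L) = 0.7696 mA/V².
Assume saturation: I_D = ½ k_p V_ov² = 0.5 × 0.7696 × 0.588² = 0.133 mA, giving V_SD = V_DD − I_D R_D = 15.4 − 0.133 × 147 = -4.16 V.
But -4.16 V < V_ov = 0.588 V, so the device is actually in triode.
In triode I_D = k_p[V_ov V_SD − ½ V_SD²] and I_D = (V_DD − V_SD)/R_D. Equating: 56.6 V_SD² − 67.52 V_SD + 15.4 = 0, giving V_SD = 0.307 V (the root below V_ov).
I_D = (15.4 − 0.307) / 147 = 0.103 mA.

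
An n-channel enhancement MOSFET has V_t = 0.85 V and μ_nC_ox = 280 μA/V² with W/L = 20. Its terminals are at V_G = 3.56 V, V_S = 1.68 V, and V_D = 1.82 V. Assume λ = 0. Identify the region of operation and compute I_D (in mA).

V_GS = V_G − V_S = 3.56 − 1.68 = 1.88 V; V_DS = V_D − V_S = 1.82 − 1.68 = 0.14 V.
k_n = μ_nC_ox · (W/L) = 5.6 mA/V².
V_ov = V_GS − V_t = 1.88 − 0.85 = 1.03 V.
Since V_DS = 0.14 V < V_ov = 1.03 V, the device is in the triode region.
I_D = k_n [V_ov · V_DS − ½ V_DS²] = 5.6 × [1.03 × 0.14 − 0.5 × 0.14²] = 0.753 mA.

Triode; I_D = 0.753 mA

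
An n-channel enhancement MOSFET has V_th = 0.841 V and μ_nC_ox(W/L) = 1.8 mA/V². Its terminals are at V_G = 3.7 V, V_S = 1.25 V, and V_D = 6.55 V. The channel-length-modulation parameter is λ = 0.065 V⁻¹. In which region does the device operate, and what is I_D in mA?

Saturation; I_D = 3.13 mA

V_GS = V_G − V_S = 3.7 − 1.25 = 2.45 V; V_DS = V_D − V_S = 6.55 − 1.25 = 5.3 V.
V_ov = V_GS − V_th = 2.45 − 0.841 = 1.61 V.
Since V_DS = 5.3 V ≥ V_ov = 1.61 V, the device is in saturation.
I_D = ½ k_n V_ov² (1 + λ V_DS) = 0.5 × 1.8 × 1.61² × (1 + 0.065 × 5.3) = 3.13 mA.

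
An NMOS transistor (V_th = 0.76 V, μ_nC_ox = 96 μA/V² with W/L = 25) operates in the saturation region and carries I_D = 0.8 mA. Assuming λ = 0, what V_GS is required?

k_n = μ_nC_ox · (W/L) = 2.4 mA/V².
In saturation I_D = ½ k_n (V_GS − V_th)², so V_GS − V_th = √(2 I_D / k_n) = √(2 × 0.8 / 2.4) = 0.816 V.
V_GS = 0.76 + 0.816 = 1.58 V.

V_GS = 1.58 V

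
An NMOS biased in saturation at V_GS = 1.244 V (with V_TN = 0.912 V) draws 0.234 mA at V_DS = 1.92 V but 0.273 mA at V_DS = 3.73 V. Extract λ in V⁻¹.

With V_GS fixed, I_D ∝ (1 + λ V_DS) in saturation, so I_D2/I_D1 = (1 + λ V_DS2)/(1 + λ V_DS1).
0.273/0.234 = 1.167 = (1 + 3.73 λ)/(1 + 1.92 λ).
Solving: λ (I_D1 V_DS2 − I_D2 V_DS1) = I_D2 − I_D1, so λ = (0.273 − 0.234) / (0.234 × 3.73 − 0.273 × 1.92) = 0.039 / 0.349 = 0.112 V⁻¹.

λ = 0.112 V⁻¹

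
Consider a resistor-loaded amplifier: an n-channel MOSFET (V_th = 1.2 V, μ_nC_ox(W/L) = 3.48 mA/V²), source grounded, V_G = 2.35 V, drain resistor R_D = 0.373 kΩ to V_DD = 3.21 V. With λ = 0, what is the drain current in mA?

V_GS = V_G = 2.35 V, so V_ov = 2.35 − 1.2 = 1.15 V.
Assume saturation: I_D = ½ k_n V_ov² = 0.5 × 3.48 × 1.15² = 2.3 mA, giving V_DS = V_DD − I_D R_D = 3.21 − 2.3 × 0.373 = 2.35 V.
V_DS = 2.35 V ≥ V_ov = 1.15 V, confirming saturation.

I_D = 2.30 mA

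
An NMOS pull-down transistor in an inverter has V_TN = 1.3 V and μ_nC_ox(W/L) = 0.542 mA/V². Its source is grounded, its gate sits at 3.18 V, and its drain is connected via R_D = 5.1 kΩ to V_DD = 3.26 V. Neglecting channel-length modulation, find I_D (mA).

V_GS = V_G = 3.18 V, so V_ov = 3.18 − 1.3 = 1.88 V.
Assume saturation: I_D = ½ k_n V_ov² = 0.5 × 0.542 × 1.88² = 0.958 mA, giving V_DS = V_DD − I_D R_D = 3.26 − 0.958 × 5.1 = -1.62 V.
But -1.62 V < V_ov = 1.88 V, so the device is actually in triode.
In triode I_D = k_n[V_ov V_DS − ½ V_DS²] and I_D = (V_DD − V_DS)/R_D. Equating: 1.38 V_DS² − 6.197 V_DS + 3.26 = 0, giving V_DS = 0.609 V (the root below V_ov).
I_D = (3.26 − 0.609) / 5.1 = 0.52 mA.

I_D = 0.520 mA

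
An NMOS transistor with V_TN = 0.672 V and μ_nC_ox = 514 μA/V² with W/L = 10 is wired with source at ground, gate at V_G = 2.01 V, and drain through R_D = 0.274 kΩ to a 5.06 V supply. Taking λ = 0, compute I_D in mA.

V_GS = V_G = 2.01 V, so V_ov = 2.01 − 0.672 = 1.34 V.
k_n = μ_nC_ox · (W/L) = 5.14 mA/V².
Assume saturation: I_D = ½ k_n V_ov² = 0.5 × 5.14 × 1.34² = 4.6 mA, giving V_DS = V_DD − I_D R_D = 5.06 − 4.6 × 0.274 = 3.8 V.
V_DS = 3.8 V ≥ V_ov = 1.34 V, confirming saturation.

I_D = 4.60 mA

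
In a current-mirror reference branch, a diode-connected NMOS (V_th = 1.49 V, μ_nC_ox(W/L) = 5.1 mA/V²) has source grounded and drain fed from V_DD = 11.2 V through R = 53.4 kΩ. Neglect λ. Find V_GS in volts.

V_GS = 1.75 V

With gate tied to drain, V_GS = V_DS ≥ V_GS − V_th, so the device is in saturation.
KCL at the drain: ½ k_n (V_GS − V_th)² = (V_DD − V_GS)/R.
Let x = V_GS − 1.49. Then 136 x² + x − 9.71 = 0, giving x = 0.263 V (positive root), so V_GS = 1.75 V.
I_D = (V_DD − V_GS)/R = (11.2 − 1.75) / 53.4 = 0.177 mA.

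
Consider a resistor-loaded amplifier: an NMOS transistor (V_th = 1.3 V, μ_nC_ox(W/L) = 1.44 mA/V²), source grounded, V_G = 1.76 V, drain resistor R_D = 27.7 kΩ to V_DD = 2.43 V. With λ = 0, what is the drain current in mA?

I_D = 0.0824 mA

V_GS = V_G = 1.76 V, so V_ov = 1.76 − 1.3 = 0.46 V.
Assume saturation: I_D = ½ k_n V_ov² = 0.5 × 1.44 × 0.46² = 0.152 mA, giving V_DS = V_DD − I_D R_D = 2.43 − 0.152 × 27.7 = -1.79 V.
But -1.79 V < V_ov = 0.46 V, so the device is actually in triode.
In triode I_D = k_n[V_ov V_DS − ½ V_DS²] and I_D = (V_DD − V_DS)/R_D. Equating: 19.9 V_DS² − 19.35 V_DS + 2.43 = 0, giving V_DS = 0.148 V (the root below V_ov).
I_D = (2.43 − 0.148) / 27.7 = 0.0824 mA.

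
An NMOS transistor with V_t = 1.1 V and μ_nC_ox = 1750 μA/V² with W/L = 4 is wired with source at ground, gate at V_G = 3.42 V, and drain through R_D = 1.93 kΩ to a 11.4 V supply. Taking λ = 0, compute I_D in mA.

V_GS = V_G = 3.42 V, so V_ov = 3.42 − 1.1 = 2.32 V.
k_n = μ_nC_ox · (W/L) = 7 mA/V².
Assume saturation: I_D = ½ k_n V_ov² = 0.5 × 7 × 2.32² = 18.8 mA, giving V_DS = V_DD − I_D R_D = 11.4 − 18.8 × 1.93 = -25 V.
But -25 V < V_ov = 2.32 V, so the device is actually in triode.
In triode I_D = k_n[V_ov V_DS − ½ V_DS²] and I_D = (V_DD − V_DS)/R_D. Equating: 6.75 V_DS² − 32.34 V_DS + 11.4 = 0, giving V_DS = 0.383 V (the root below V_ov).
I_D = (11.4 − 0.383) / 1.93 = 5.71 mA.

I_D = 5.71 mA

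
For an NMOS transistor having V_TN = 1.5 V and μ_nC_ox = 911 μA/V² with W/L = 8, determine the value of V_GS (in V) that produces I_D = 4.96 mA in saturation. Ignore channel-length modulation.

k_n = μ_nC_ox · (W/L) = 7.288 mA/V².
In saturation I_D = ½ k_n (V_GS − V_TN)², so V_GS − V_TN = √(2 I_D / k_n) = √(2 × 4.96 / 7.288) = 1.17 V.
V_GS = 1.5 + 1.17 = 2.67 V.

V_GS = 2.67 V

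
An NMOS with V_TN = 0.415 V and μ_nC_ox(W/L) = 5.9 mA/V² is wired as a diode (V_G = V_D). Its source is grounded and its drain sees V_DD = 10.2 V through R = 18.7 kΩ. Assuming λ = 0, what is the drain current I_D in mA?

With gate tied to drain, V_GS = V_DS ≥ V_GS − V_TN, so the device is in saturation.
KCL at the drain: ½ k_n (V_GS − V_TN)² = (V_DD − V_GS)/R.
Let x = V_GS − 0.415. Then 55.2 x² + x − 9.785 = 0, giving x = 0.412 V (positive root), so V_GS = 0.827 V.
I_D = (V_DD − V_GS)/R = (10.2 − 0.827) / 18.7 = 0.501 mA.

I_D = 0.501 mA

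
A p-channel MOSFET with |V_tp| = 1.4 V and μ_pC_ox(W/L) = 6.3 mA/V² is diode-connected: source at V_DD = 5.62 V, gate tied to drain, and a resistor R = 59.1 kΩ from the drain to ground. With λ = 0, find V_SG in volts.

With gate tied to drain, V_SG = V_SD ≥ V_SG − |V_tp|, so the device is in saturation.
KCL at the drain: ½ k_p (V_SG − |V_tp|)² = (V_DD − V_SG)/R.
Let x = V_SG − 1.4. Then 186 x² + x − 4.22 = 0, giving x = 0.148 V (positive root), so V_SG = 1.55 V.
I_D = (V_DD − V_SG)/R = (5.62 − 1.55) / 59.1 = 0.0689 mA.

V_SG = 1.55 V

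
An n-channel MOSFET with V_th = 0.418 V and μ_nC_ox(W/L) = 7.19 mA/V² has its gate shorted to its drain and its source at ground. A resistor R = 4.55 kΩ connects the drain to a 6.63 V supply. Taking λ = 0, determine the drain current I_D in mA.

I_D = 1.24 mA

With gate tied to drain, V_GS = V_DS ≥ V_GS − V_th, so the device is in saturation.
KCL at the drain: ½ k_n (V_GS − V_th)² = (V_DD − V_GS)/R.
Let x = V_GS − 0.418. Then 16.4 x² + x − 6.212 = 0, giving x = 0.586 V (positive root), so V_GS = 1 V.
I_D = (V_DD − V_GS)/R = (6.63 − 1) / 4.55 = 1.24 mA.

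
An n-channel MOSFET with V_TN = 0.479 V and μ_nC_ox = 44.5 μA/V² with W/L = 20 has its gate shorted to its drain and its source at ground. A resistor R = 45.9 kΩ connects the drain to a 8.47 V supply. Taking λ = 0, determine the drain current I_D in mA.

With gate tied to drain, V_GS = V_DS ≥ V_GS − V_TN, so the device is in saturation.
k_n = μ_nC_ox · (W/L) = 0.89 mA/V².
KCL at the drain: ½ k_n (V_GS − V_TN)² = (V_DD − V_GS)/R.
Let x = V_GS − 0.479. Then 20.4 x² + x − 7.991 = 0, giving x = 0.601 V (positive root), so V_GS = 1.08 V.
I_D = (V_DD − V_GS)/R = (8.47 − 1.08) / 45.9 = 0.161 mA.

I_D = 0.161 mA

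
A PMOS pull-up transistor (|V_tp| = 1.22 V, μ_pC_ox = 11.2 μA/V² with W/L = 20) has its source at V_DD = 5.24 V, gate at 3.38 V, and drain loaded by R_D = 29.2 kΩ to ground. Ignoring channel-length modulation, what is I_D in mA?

V_SG = V_DD − V_G = 5.24 − 3.38 = 1.86 V, so V_ov = 1.86 − 1.22 = 0.64 V.
k_p = μ_pC_ox · (W/L) = 0.224 mA/V².
Assume saturation: I_D = ½ k_p V_ov² = 0.5 × 0.224 × 0.64² = 0.0459 mA, giving V_SD = V_DD − I_D R_D = 5.24 − 0.0459 × 29.2 = 3.9 V.
V_SD = 3.9 V ≥ V_ov = 0.64 V, confirming saturation.

I_D = 0.0459 mA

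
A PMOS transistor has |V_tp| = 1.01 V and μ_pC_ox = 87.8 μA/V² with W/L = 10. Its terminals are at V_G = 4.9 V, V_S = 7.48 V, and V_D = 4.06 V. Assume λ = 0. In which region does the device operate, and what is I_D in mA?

Saturation; I_D = 1.08 mA

V_SG = V_S − V_G = 7.48 − 4.9 = 2.58 V; V_SD = V_S − V_D = 7.48 − 4.06 = 3.42 V.
k_p = μ_pC_ox · (W/L) = 0.878 mA/V².
V_ov = V_SG − |V_tp| = 2.58 − 1.01 = 1.57 V.
Since V_SD = 3.42 V ≥ V_ov = 1.57 V, the device is in saturation.
I_D = ½ k_p V_ov² = 0.5 × 0.878 × 1.57² = 1.08 mA.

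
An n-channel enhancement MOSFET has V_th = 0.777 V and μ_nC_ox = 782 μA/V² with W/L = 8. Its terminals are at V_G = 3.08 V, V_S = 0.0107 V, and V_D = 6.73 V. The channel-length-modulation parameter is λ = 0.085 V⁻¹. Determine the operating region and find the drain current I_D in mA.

V_GS = V_G − V_S = 3.08 − 0.0107 = 3.07 V; V_DS = V_D − V_S = 6.73 − 0.0107 = 6.72 V.
k_n = μ_nC_ox · (W/L) = 6.256 mA/V².
V_ov = V_GS − V_th = 3.07 − 0.777 = 2.29 V.
Since V_DS = 6.72 V ≥ V_ov = 2.29 V, the device is in saturation.
I_D = ½ k_n V_ov² (1 + λ V_DS) = 0.5 × 6.256 × 2.29² × (1 + 0.085 × 6.72) = 25.8 mA.

Saturation; I_D = 25.8 mA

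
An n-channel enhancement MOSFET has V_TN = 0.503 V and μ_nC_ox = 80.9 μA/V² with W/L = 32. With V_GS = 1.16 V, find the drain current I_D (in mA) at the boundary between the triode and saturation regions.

I_D = 0.559 mA

At the boundary V_DS = V_ov = V_GS − V_TN = 1.16 − 0.503 = 0.657 V.
k_n = μ_nC_ox · (W/L) = 2.589 mA/V².
I_D = ½ k_n V_ov² = 0.5 × 2.589 × 0.657² = 0.559 mA.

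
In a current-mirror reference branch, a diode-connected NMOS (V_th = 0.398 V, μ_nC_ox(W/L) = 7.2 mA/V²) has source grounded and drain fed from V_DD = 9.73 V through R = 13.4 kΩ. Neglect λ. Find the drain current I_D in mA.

I_D = 0.664 mA

With gate tied to drain, V_GS = V_DS ≥ V_GS − V_th, so the device is in saturation.
KCL at the drain: ½ k_n (V_GS − V_th)² = (V_DD − V_GS)/R.
Let x = V_GS − 0.398. Then 48.2 x² + x − 9.332 = 0, giving x = 0.43 V (positive root), so V_GS = 0.828 V.
I_D = (V_DD − V_GS)/R = (9.73 − 0.828) / 13.4 = 0.664 mA.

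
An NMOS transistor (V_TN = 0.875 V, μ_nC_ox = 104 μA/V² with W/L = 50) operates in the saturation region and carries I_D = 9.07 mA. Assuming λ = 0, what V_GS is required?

V_GS = 2.74 V

k_n = μ_nC_ox · (W/L) = 5.2 mA/V².
In saturation I_D = ½ k_n (V_GS − V_TN)², so V_GS − V_TN = √(2 I_D / k_n) = √(2 × 9.07 / 5.2) = 1.87 V.
V_GS = 0.875 + 1.87 = 2.74 V.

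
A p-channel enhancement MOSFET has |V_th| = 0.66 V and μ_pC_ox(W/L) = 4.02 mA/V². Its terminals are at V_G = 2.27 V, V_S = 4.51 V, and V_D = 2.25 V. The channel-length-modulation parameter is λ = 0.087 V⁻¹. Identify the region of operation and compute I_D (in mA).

Saturation; I_D = 6.00 mA

V_SG = V_S − V_G = 4.51 − 2.27 = 2.24 V; V_SD = V_S − V_D = 4.51 − 2.25 = 2.26 V.
V_ov = V_SG − |V_th| = 2.24 − 0.66 = 1.58 V.
Since V_SD = 2.26 V ≥ V_ov = 1.58 V, the device is in saturation.
I_D = ½ k_p V_ov² (1 + λ V_SD) = 0.5 × 4.02 × 1.58² × (1 + 0.087 × 2.26) = 6 mA.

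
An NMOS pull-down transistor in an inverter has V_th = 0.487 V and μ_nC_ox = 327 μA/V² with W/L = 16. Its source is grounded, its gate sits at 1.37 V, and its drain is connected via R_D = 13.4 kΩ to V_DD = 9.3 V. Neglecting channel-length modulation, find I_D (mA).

I_D = 0.682 mA

V_GS = V_G = 1.37 V, so V_ov = 1.37 − 0.487 = 0.883 V.
k_n = μ_nC_ox · (W/L) = 5.232 mA/V².
Assume saturation: I_D = ½ k_n V_ov² = 0.5 × 5.232 × 0.883² = 2.04 mA, giving V_DS = V_DD − I_D R_D = 9.3 − 2.04 × 13.4 = -18 V.
But -18 V < V_ov = 0.883 V, so the device is actually in triode.
In triode I_D = k_n[V_ov V_DS − ½ V_DS²] and I_D = (V_DD − V_DS)/R_D. Equating: 35.1 V_DS² − 62.91 V_DS + 9.3 = 0, giving V_DS = 0.163 V (the root below V_ov).
I_D = (9.3 − 0.163) / 13.4 = 0.682 mA.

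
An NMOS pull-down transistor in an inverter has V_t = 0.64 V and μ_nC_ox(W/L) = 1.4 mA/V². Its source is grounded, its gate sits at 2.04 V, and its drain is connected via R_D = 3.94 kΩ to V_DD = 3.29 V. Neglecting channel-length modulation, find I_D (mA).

I_D = 0.724 mA

V_GS = V_G = 2.04 V, so V_ov = 2.04 − 0.64 = 1.4 V.
Assume saturation: I_D = ½ k_n V_ov² = 0.5 × 1.4 × 1.4² = 1.37 mA, giving V_DS = V_DD − I_D R_D = 3.29 − 1.37 × 3.94 = -2.12 V.
But -2.12 V < V_ov = 1.4 V, so the device is actually in triode.
In triode I_D = k_n[V_ov V_DS − ½ V_DS²] and I_D = (V_DD − V_DS)/R_D. Equating: 2.76 V_DS² − 8.722 V_DS + 3.29 = 0, giving V_DS = 0.438 V (the root below V_ov).
I_D = (3.29 − 0.438) / 3.94 = 0.724 mA.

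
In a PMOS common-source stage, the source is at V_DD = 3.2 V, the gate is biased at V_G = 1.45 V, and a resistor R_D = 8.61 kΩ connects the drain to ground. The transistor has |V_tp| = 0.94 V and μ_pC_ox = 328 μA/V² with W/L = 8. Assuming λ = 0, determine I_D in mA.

I_D = 0.350 mA

V_SG = V_DD − V_G = 3.2 − 1.45 = 1.75 V, so V_ov = 1.75 − 0.94 = 0.81 V.
k_p = μ_pC_ox · (W/L) = 2.624 mA/V².
Assume saturation: I_D = ½ k_p V_ov² = 0.5 × 2.624 × 0.81² = 0.861 mA, giving V_SD = V_DD − I_D R_D = 3.2 − 0.861 × 8.61 = -4.21 V.
But -4.21 V < V_ov = 0.81 V, so the device is actually in triode.
In triode I_D = k_p[V_ov V_SD − ½ V_SD²] and I_D = (V_DD − V_SD)/R_D. Equating: 11.3 V_SD² − 19.3 V_SD + 3.2 = 0, giving V_SD = 0.186 V (the root below V_ov).
I_D = (3.2 − 0.186) / 8.61 = 0.35 mA.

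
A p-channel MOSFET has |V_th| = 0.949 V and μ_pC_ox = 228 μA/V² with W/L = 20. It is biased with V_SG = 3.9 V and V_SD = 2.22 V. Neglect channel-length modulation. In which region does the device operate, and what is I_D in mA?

k_p = μ_pC_ox · (W/L) = 4.56 mA/V².
V_ov = V_SG − |V_th| = 3.9 − 0.949 = 2.95 V.
Since V_SD = 2.22 V < V_ov = 2.95 V, the device is in the triode region.
I_D = k_p [V_ov · V_SD − ½ V_SD²] = 4.56 × [2.95 × 2.22 − 0.5 × 2.22²] = 18.6 mA.

Triode; I_D = 18.6 mA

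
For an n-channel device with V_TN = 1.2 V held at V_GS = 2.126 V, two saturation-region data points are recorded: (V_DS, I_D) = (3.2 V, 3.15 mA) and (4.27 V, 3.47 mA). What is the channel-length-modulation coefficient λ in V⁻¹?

λ = 0.136 V⁻¹

With V_GS fixed, I_D ∝ (1 + λ V_DS) in saturation, so I_D2/I_D1 = (1 + λ V_DS2)/(1 + λ V_DS1).
3.47/3.15 = 1.102 = (1 + 4.27 λ)/(1 + 3.2 λ).
Solving: λ (I_D1 V_DS2 − I_D2 V_DS1) = I_D2 − I_D1, so λ = (3.47 − 3.15) / (3.15 × 4.27 − 3.47 × 3.2) = 0.32 / 2.35 = 0.136 V⁻¹.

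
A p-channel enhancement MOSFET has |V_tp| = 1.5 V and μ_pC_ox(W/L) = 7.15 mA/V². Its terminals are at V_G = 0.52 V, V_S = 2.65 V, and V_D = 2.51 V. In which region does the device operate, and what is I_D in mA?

V_SG = V_S − V_G = 2.65 − 0.52 = 2.13 V; V_SD = V_S − V_D = 2.65 − 2.51 = 0.14 V.
V_ov = V_SG − |V_tp| = 2.13 − 1.5 = 0.63 V.
Since V_SD = 0.14 V < V_ov = 0.63 V, the device is in the triode region.
I_D = k_p [V_ov · V_SD − ½ V_SD²] = 7.15 × [0.63 × 0.14 − 0.5 × 0.14²] = 0.561 mA.

Triode; I_D = 0.561 mA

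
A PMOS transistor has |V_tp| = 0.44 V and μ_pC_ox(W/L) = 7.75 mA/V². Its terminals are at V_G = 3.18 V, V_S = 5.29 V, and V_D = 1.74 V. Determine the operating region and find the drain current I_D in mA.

Saturation; I_D = 10.8 mA

V_SG = V_S − V_G = 5.29 − 3.18 = 2.11 V; V_SD = V_S − V_D = 5.29 − 1.74 = 3.55 V.
V_ov = V_SG − |V_tp| = 2.11 − 0.44 = 1.67 V.
Since V_SD = 3.55 V ≥ V_ov = 1.67 V, the device is in saturation.
I_D = ½ k_p V_ov² = 0.5 × 7.75 × 1.67² = 10.8 mA.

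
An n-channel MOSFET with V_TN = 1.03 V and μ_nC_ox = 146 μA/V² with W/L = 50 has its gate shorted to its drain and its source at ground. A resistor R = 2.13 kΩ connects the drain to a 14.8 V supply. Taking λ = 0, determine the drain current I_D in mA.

I_D = 5.87 mA

With gate tied to drain, V_GS = V_DS ≥ V_GS − V_TN, so the device is in saturation.
k_n = μ_nC_ox · (W/L) = 7.3 mA/V².
KCL at the drain: ½ k_n (V_GS − V_TN)² = (V_DD − V_GS)/R.
Let x = V_GS − 1.03. Then 7.77 x² + x − 13.77 = 0, giving x = 1.27 V (positive root), so V_GS = 2.3 V.
I_D = (V_DD − V_GS)/R = (14.8 − 2.3) / 2.13 = 5.87 mA.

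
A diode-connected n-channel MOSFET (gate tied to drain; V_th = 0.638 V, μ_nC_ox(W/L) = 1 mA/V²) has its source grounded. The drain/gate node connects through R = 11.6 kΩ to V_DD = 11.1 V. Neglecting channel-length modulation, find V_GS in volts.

V_GS = 1.90 V

With gate tied to drain, V_GS = V_DS ≥ V_GS − V_th, so the device is in saturation.
KCL at the drain: ½ k_n (V_GS − V_th)² = (V_DD − V_GS)/R.
Let x = V_GS − 0.638. Then 5.8 x² + x − 10.46 = 0, giving x = 1.26 V (positive root), so V_GS = 1.9 V.
I_D = (V_DD − V_GS)/R = (11.1 − 1.9) / 11.6 = 0.793 mA.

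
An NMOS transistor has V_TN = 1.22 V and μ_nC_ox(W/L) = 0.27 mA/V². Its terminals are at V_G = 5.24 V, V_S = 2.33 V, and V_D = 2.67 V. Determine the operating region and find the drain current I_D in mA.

Triode; I_D = 0.140 mA

V_GS = V_G − V_S = 5.24 − 2.33 = 2.91 V; V_DS = V_D − V_S = 2.67 − 2.33 = 0.34 V.
V_ov = V_GS − V_TN = 2.91 − 1.22 = 1.69 V.
Since V_DS = 0.34 V < V_ov = 1.69 V, the device is in the triode region.
I_D = k_n [V_ov · V_DS − ½ V_DS²] = 0.27 × [1.69 × 0.34 − 0.5 × 0.34²] = 0.14 mA.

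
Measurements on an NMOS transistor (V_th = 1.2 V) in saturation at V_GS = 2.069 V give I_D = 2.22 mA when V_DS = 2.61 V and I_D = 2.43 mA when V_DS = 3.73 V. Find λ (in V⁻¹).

With V_GS fixed, I_D ∝ (1 + λ V_DS) in saturation, so I_D2/I_D1 = (1 + λ V_DS2)/(1 + λ V_DS1).
2.43/2.22 = 1.095 = (1 + 3.73 λ)/(1 + 2.61 λ).
Solving: λ (I_D1 V_DS2 − I_D2 V_DS1) = I_D2 − I_D1, so λ = (2.43 − 2.22) / (2.22 × 3.73 − 2.43 × 2.61) = 0.21 / 1.94 = 0.108 V⁻¹.

λ = 0.108 V⁻¹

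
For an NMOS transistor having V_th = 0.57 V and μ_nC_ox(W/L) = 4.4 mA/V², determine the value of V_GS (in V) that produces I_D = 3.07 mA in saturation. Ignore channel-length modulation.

In saturation I_D = ½ k_n (V_GS − V_th)², so V_GS − V_th = √(2 I_D / k_n) = √(2 × 3.07 / 4.4) = 1.18 V.
V_GS = 0.57 + 1.18 = 1.75 V.

V_GS = 1.75 V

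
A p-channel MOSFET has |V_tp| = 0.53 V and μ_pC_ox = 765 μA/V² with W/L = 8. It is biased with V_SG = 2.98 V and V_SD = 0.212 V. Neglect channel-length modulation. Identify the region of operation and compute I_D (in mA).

Triode; I_D = 3.04 mA

k_p = μ_pC_ox · (W/L) = 6.12 mA/V².
V_ov = V_SG − |V_tp| = 2.98 − 0.53 = 2.45 V.
Since V_SD = 0.212 V < V_ov = 2.45 V, the device is in the triode region.
I_D = k_p [V_ov · V_SD − ½ V_SD²] = 6.12 × [2.45 × 0.212 − 0.5 × 0.212²] = 3.04 mA.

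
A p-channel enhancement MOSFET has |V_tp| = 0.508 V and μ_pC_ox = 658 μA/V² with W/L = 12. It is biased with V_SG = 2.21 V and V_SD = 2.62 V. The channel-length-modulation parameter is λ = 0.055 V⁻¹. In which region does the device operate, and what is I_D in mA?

Saturation; I_D = 13.1 mA

k_p = μ_pC_ox · (W/L) = 7.896 mA/V².
V_ov = V_SG − |V_tp| = 2.21 − 0.508 = 1.7 V.
Since V_SD = 2.62 V ≥ V_ov = 1.7 V, the device is in saturation.
I_D = ½ k_p V_ov² (1 + λ V_SD) = 0.5 × 7.896 × 1.7² × (1 + 0.055 × 2.62) = 13.1 mA.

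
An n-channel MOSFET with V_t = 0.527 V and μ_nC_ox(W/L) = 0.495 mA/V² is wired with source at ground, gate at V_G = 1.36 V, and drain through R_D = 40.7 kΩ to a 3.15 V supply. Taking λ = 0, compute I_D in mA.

V_GS = V_G = 1.36 V, so V_ov = 1.36 − 0.527 = 0.833 V.
Assume saturation: I_D = ½ k_n V_ov² = 0.5 × 0.495 × 0.833² = 0.172 mA, giving V_DS = V_DD − I_D R_D = 3.15 − 0.172 × 40.7 = -3.84 V.
But -3.84 V < V_ov = 0.833 V, so the device is actually in triode.
In triode I_D = k_n[V_ov V_DS − ½ V_DS²] and I_D = (V_DD − V_DS)/R_D. Equating: 10.1 V_DS² − 17.78 V_DS + 3.15 = 0, giving V_DS = 0.2 V (the root below V_ov).
I_D = (3.15 − 0.2) / 40.7 = 0.0725 mA.

I_D = 0.0725 mA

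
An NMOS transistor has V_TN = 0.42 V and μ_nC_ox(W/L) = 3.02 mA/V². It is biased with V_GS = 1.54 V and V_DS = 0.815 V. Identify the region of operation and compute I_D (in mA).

V_ov = V_GS − V_TN = 1.54 − 0.42 = 1.12 V.
Since V_DS = 0.815 V < V_ov = 1.12 V, the device is in the triode region.
I_D = k_n [V_ov · V_DS − ½ V_DS²] = 3.02 × [1.12 × 0.815 − 0.5 × 0.815²] = 1.75 mA.

Triode; I_D = 1.75 mA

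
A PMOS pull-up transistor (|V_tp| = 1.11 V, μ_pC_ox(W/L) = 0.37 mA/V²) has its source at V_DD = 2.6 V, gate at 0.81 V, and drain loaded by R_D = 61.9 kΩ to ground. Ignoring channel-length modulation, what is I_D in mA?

V_SG = V_DD − V_G = 2.6 − 0.81 = 1.79 V, so V_ov = 1.79 − 1.11 = 0.68 V.
Assume saturation: I_D = ½ k_p V_ov² = 0.5 × 0.37 × 0.68² = 0.0855 mA, giving V_SD = V_DD − I_D R_D = 2.6 − 0.0855 × 61.9 = -2.7 V.
But -2.7 V < V_ov = 0.68 V, so the device is actually in triode.
In triode I_D = k_p[V_ov V_SD − ½ V_SD²] and I_D = (V_DD − V_SD)/R_D. Equating: 11.5 V_SD² − 16.57 V_SD + 2.6 = 0, giving V_SD = 0.179 V (the root below V_ov).
I_D = (2.6 − 0.179) / 61.9 = 0.0391 mA.

I_D = 0.0391 mA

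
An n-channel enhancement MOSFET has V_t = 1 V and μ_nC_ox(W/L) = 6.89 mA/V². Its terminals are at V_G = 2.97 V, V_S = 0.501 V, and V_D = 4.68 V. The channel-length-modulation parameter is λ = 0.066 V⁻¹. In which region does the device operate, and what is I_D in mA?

V_GS = V_G − V_S = 2.97 − 0.501 = 2.47 V; V_DS = V_D − V_S = 4.68 − 0.501 = 4.18 V.
V_ov = V_GS − V_t = 2.47 − 1 = 1.47 V.
Since V_DS = 4.18 V ≥ V_ov = 1.47 V, the device is in saturation.
I_D = ½ k_n V_ov² (1 + λ V_DS) = 0.5 × 6.89 × 1.47² × (1 + 0.066 × 4.18) = 9.48 mA.

Saturation; I_D = 9.48 mA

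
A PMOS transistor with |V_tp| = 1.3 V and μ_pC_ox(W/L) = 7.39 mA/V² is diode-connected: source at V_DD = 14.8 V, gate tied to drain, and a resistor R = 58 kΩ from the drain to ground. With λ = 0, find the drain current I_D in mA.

I_D = 0.228 mA

With gate tied to drain, V_SG = V_SD ≥ V_SG − |V_tp|, so the device is in saturation.
KCL at the drain: ½ k_p (V_SG − |V_tp|)² = (V_DD − V_SG)/R.
Let x = V_SG − 1.3. Then 214 x² + x − 13.5 = 0, giving x = 0.249 V (positive root), so V_SG = 1.55 V.
I_D = (V_DD − V_SG)/R = (14.8 − 1.55) / 58 = 0.228 mA.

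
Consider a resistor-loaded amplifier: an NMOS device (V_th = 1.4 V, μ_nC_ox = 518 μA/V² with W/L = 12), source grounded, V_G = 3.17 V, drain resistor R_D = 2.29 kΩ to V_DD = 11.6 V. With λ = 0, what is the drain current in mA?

V_GS = V_G = 3.17 V, so V_ov = 3.17 − 1.4 = 1.77 V.
k_n = μ_nC_ox · (W/L) = 6.216 mA/V².
Assume saturation: I_D = ½ k_n V_ov² = 0.5 × 6.216 × 1.77² = 9.74 mA, giving V_DS = V_DD − I_D R_D = 11.6 − 9.74 × 2.29 = -10.7 V.
But -10.7 V < V_ov = 1.77 V, so the device is actually in triode.
In triode I_D = k_n[V_ov V_DS − ½ V_DS²] and I_D = (V_DD − V_DS)/R_D. Equating: 7.12 V_DS² − 26.2 V_DS + 11.6 = 0, giving V_DS = 0.515 V (the root below V_ov).
I_D = (11.6 − 0.515) / 2.29 = 4.84 mA.

I_D = 4.84 mA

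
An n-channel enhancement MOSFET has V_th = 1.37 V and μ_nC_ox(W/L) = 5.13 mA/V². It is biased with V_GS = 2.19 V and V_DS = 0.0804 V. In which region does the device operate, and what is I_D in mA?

Triode; I_D = 0.322 mA

V_ov = V_GS − V_th = 2.19 − 1.37 = 0.82 V.
Since V_DS = 0.0804 V < V_ov = 0.82 V, the device is in the triode region.
I_D = k_n [V_ov · V_DS − ½ V_DS²] = 5.13 × [0.82 × 0.0804 − 0.5 × 0.0804²] = 0.322 mA.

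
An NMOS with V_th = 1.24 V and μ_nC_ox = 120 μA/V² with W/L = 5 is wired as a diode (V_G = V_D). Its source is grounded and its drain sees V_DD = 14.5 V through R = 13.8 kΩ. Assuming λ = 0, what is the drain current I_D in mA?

I_D = 0.840 mA

With gate tied to drain, V_GS = V_DS ≥ V_GS − V_th, so the device is in saturation.
k_n = μ_nC_ox · (W/L) = 0.6 mA/V².
KCL at the drain: ½ k_n (V_GS − V_th)² = (V_DD − V_GS)/R.
Let x = V_GS − 1.24. Then 4.14 x² + x − 13.26 = 0, giving x = 1.67 V (positive root), so V_GS = 2.91 V.
I_D = (V_DD − V_GS)/R = (14.5 − 2.91) / 13.8 = 0.84 mA.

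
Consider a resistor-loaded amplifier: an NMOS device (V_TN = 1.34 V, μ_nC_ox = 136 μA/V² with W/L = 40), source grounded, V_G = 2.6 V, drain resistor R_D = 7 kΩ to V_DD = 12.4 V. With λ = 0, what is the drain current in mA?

V_GS = V_G = 2.6 V, so V_ov = 2.6 − 1.34 = 1.26 V.
k_n = μ_nC_ox · (W/L) = 5.44 mA/V².
Assume saturation: I_D = ½ k_n V_ov² = 0.5 × 5.44 × 1.26² = 4.32 mA, giving V_DS = V_DD − I_D R_D = 12.4 − 4.32 × 7 = -17.8 V.
But -17.8 V < V_ov = 1.26 V, so the device is actually in triode.
In triode I_D = k_n[V_ov V_DS − ½ V_DS²] and I_D = (V_DD − V_DS)/R_D. Equating: 19 V_DS² − 48.98 V_DS + 12.4 = 0, giving V_DS = 0.285 V (the root below V_ov).
I_D = (12.4 − 0.285) / 7 = 1.73 mA.

I_D = 1.73 mA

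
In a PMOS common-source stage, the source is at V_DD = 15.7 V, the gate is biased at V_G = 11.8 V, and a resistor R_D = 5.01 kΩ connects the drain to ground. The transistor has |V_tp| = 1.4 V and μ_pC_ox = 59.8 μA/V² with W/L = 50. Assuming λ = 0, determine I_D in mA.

I_D = 3.04 mA

V_SG = V_DD − V_G = 15.7 − 11.8 = 3.9 V, so V_ov = 3.9 − 1.4 = 2.5 V.
k_p = μ_pC_ox · (W/L) = 2.99 mA/V².
Assume saturation: I_D = ½ k_p V_ov² = 0.5 × 2.99 × 2.5² = 9.34 mA, giving V_SD = V_DD − I_D R_D = 15.7 − 9.34 × 5.01 = -31.1 V.
But -31.1 V < V_ov = 2.5 V, so the device is actually in triode.
In triode I_D = k_p[V_ov V_SD − ½ V_SD²] and I_D = (V_DD − V_SD)/R_D. Equating: 7.49 V_SD² − 38.45 V_SD + 15.7 = 0, giving V_SD = 0.447 V (the root below V_ov).
I_D = (15.7 − 0.447) / 5.01 = 3.04 mA.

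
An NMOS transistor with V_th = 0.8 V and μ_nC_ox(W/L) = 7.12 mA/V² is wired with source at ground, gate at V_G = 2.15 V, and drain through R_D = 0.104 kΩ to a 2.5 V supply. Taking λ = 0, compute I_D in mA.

I_D = 6.49 mA

V_GS = V_G = 2.15 V, so V_ov = 2.15 − 0.8 = 1.35 V.
Assume saturation: I_D = ½ k_n V_ov² = 0.5 × 7.12 × 1.35² = 6.49 mA, giving V_DS = V_DD − I_D R_D = 2.5 − 6.49 × 0.104 = 1.83 V.
V_DS = 1.83 V ≥ V_ov = 1.35 V, confirming saturation.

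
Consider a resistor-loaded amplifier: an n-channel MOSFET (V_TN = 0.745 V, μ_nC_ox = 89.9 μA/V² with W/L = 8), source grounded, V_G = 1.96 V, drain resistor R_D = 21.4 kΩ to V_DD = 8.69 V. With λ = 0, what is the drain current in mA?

V_GS = V_G = 1.96 V, so V_ov = 1.96 − 0.745 = 1.21 V.
k_n = μ_nC_ox · (W/L) = 0.7192 mA/V².
Assume saturation: I_D = ½ k_n V_ov² = 0.5 × 0.7192 × 1.21² = 0.531 mA, giving V_DS = V_DD − I_D R_D = 8.69 − 0.531 × 21.4 = -2.67 V.
But -2.67 V < V_ov = 1.21 V, so the device is actually in triode.
In triode I_D = k_n[V_ov V_DS − ½ V_DS²] and I_D = (V_DD − V_DS)/R_D. Equating: 7.7 V_DS² − 19.7 V_DS + 8.69 = 0, giving V_DS = 0.566 V (the root below V_ov).
I_D = (8.69 − 0.566) / 21.4 = 0.38 mA.

I_D = 0.380 mA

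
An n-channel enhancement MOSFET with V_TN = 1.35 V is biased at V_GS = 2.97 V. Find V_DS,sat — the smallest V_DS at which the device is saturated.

V_DS,sat = 1.62 V

The boundary between triode and saturation is V_DS = V_GS − V_TN = V_ov.
V_ov = 2.97 − 1.35 = 1.62 V.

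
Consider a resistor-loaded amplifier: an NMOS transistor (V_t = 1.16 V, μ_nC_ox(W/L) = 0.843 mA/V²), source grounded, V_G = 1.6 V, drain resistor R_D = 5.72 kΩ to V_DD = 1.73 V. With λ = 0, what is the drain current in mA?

V_GS = V_G = 1.6 V, so V_ov = 1.6 − 1.16 = 0.44 V.
Assume saturation: I_D = ½ k_n V_ov² = 0.5 × 0.843 × 0.44² = 0.0816 mA, giving V_DS = V_DD − I_D R_D = 1.73 − 0.0816 × 5.72 = 1.26 V.
V_DS = 1.26 V ≥ V_ov = 0.44 V, confirming saturation.

I_D = 0.0816 mA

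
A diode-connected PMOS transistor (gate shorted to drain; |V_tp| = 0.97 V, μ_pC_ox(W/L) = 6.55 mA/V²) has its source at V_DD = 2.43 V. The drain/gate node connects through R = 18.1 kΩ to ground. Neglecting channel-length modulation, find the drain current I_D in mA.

With gate tied to drain, V_SG = V_SD ≥ V_SG − |V_tp|, so the device is in saturation.
KCL at the drain: ½ k_p (V_SG − |V_tp|)² = (V_DD − V_SG)/R.
Let x = V_SG − 0.97. Then 59.3 x² + x − 1.46 = 0, giving x = 0.149 V (positive root), so V_SG = 1.12 V.
I_D = (V_DD − V_SG)/R = (2.43 − 1.12) / 18.1 = 0.0724 mA.

I_D = 0.0724 mA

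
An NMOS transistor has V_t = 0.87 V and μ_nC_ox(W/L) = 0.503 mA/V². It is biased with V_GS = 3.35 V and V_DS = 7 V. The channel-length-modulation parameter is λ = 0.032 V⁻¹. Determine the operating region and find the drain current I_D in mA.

V_ov = V_GS − V_t = 3.35 − 0.87 = 2.48 V.
Since V_DS = 7 V ≥ V_ov = 2.48 V, the device is in saturation.
I_D = ½ k_n V_ov² (1 + λ V_DS) = 0.5 × 0.503 × 2.48² × (1 + 0.032 × 7) = 1.89 mA.

Saturation; I_D = 1.89 mA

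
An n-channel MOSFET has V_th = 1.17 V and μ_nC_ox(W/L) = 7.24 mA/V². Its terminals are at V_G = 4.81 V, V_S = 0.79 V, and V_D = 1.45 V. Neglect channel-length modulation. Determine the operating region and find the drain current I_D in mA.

V_GS = V_G − V_S = 4.81 − 0.79 = 4.02 V; V_DS = V_D − V_S = 1.45 − 0.79 = 0.66 V.
V_ov = V_GS − V_th = 4.02 − 1.17 = 2.85 V.
Since V_DS = 0.66 V < V_ov = 2.85 V, the device is in the triode region.
I_D = k_n [V_ov · V_DS − ½ V_DS²] = 7.24 × [2.85 × 0.66 − 0.5 × 0.66²] = 12 mA.

Triode; I_D = 12.0 mA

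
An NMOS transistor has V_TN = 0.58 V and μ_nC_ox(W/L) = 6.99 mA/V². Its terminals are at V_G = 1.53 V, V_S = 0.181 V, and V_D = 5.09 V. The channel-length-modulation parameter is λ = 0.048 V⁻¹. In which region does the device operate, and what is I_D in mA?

Saturation; I_D = 2.55 mA

V_GS = V_G − V_S = 1.53 − 0.181 = 1.35 V; V_DS = V_D − V_S = 5.09 − 0.181 = 4.91 V.
V_ov = V_GS − V_TN = 1.35 − 0.58 = 0.769 V.
Since V_DS = 4.91 V ≥ V_ov = 0.769 V, the device is in saturation.
I_D = ½ k_n V_ov² (1 + λ V_DS) = 0.5 × 6.99 × 0.769² × (1 + 0.048 × 4.91) = 2.55 mA.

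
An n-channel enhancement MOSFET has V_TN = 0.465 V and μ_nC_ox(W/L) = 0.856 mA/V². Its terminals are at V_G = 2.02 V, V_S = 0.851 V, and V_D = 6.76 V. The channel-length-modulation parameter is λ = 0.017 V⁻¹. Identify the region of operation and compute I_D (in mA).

V_GS = V_G − V_S = 2.02 − 0.851 = 1.17 V; V_DS = V_D − V_S = 6.76 − 0.851 = 5.91 V.
V_ov = V_GS − V_TN = 1.17 − 0.465 = 0.704 V.
Since V_DS = 5.91 V ≥ V_ov = 0.704 V, the device is in saturation.
I_D = ½ k_n V_ov² (1 + λ V_DS) = 0.5 × 0.856 × 0.704² × (1 + 0.017 × 5.91) = 0.233 mA.

Saturation; I_D = 0.233 mA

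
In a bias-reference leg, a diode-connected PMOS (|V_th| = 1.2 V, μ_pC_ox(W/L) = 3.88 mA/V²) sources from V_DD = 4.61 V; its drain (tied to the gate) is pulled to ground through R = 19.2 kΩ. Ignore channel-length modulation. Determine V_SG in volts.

With gate tied to drain, V_SG = V_SD ≥ V_SG − |V_th|, so the device is in saturation.
KCL at the drain: ½ k_p (V_SG − |V_th|)² = (V_DD − V_SG)/R.
Let x = V_SG − 1.2. Then 37.2 x² + x − 3.41 = 0, giving x = 0.289 V (positive root), so V_SG = 1.49 V.
I_D = (V_DD − V_SG)/R = (4.61 − 1.49) / 19.2 = 0.163 mA.

V_SG = 1.49 V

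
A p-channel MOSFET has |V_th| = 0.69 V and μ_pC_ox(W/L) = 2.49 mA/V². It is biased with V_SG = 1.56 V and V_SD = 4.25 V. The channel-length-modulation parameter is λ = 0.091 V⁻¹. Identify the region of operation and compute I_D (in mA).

V_ov = V_SG − |V_th| = 1.56 − 0.69 = 0.87 V.
Since V_SD = 4.25 V ≥ V_ov = 0.87 V, the device is in saturation.
I_D = ½ k_p V_ov² (1 + λ V_SD) = 0.5 × 2.49 × 0.87² × (1 + 0.091 × 4.25) = 1.31 mA.

Saturation; I_D = 1.31 mA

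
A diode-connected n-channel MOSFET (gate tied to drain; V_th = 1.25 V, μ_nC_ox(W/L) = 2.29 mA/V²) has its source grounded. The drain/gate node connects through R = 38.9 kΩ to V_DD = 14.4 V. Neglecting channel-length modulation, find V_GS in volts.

V_GS = 1.78 V

With gate tied to drain, V_GS = V_DS ≥ V_GS − V_th, so the device is in saturation.
KCL at the drain: ½ k_n (V_GS − V_th)² = (V_DD − V_GS)/R.
Let x = V_GS − 1.25. Then 44.5 x² + x − 13.15 = 0, giving x = 0.532 V (positive root), so V_GS = 1.78 V.
I_D = (V_DD − V_GS)/R = (14.4 − 1.78) / 38.9 = 0.324 mA.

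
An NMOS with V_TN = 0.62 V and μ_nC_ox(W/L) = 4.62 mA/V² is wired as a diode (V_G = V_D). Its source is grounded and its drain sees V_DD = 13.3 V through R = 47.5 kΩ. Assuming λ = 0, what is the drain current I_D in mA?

I_D = 0.260 mA

With gate tied to drain, V_GS = V_DS ≥ V_GS − V_TN, so the device is in saturation.
KCL at the drain: ½ k_n (V_GS − V_TN)² = (V_DD − V_GS)/R.
Let x = V_GS − 0.62. Then 110 x² + x − 12.68 = 0, giving x = 0.335 V (positive root), so V_GS = 0.955 V.
I_D = (V_DD − V_GS)/R = (13.3 − 0.955) / 47.5 = 0.26 mA.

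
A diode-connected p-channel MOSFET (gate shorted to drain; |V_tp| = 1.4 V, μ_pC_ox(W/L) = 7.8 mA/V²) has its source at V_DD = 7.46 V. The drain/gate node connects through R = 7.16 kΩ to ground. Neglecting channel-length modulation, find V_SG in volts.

With gate tied to drain, V_SG = V_SD ≥ V_SG − |V_tp|, so the device is in saturation.
KCL at the drain: ½ k_p (V_SG − |V_tp|)² = (V_DD − V_SG)/R.
Let x = V_SG − 1.4. Then 27.9 x² + x − 6.06 = 0, giving x = 0.448 V (positive root), so V_SG = 1.85 V.
I_D = (V_DD − V_SG)/R = (7.46 − 1.85) / 7.16 = 0.784 mA.

V_SG = 1.85 V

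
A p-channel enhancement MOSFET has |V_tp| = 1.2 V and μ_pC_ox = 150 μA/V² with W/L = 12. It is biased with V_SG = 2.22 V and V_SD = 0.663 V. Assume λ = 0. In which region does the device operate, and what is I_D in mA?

Triode; I_D = 0.822 mA

k_p = μ_pC_ox · (W/L) = 1.8 mA/V².
V_ov = V_SG − |V_tp| = 2.22 − 1.2 = 1.02 V.
Since V_SD = 0.663 V < V_ov = 1.02 V, the device is in the triode region.
I_D = k_p [V_ov · V_SD − ½ V_SD²] = 1.8 × [1.02 × 0.663 − 0.5 × 0.663²] = 0.822 mA.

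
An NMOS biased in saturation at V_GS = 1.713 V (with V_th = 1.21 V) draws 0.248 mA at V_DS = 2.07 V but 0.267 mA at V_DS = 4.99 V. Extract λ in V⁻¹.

With V_GS fixed, I_D ∝ (1 + λ V_DS) in saturation, so I_D2/I_D1 = (1 + λ V_DS2)/(1 + λ V_DS1).
0.267/0.248 = 1.077 = (1 + 4.99 λ)/(1 + 2.07 λ).
Solving: λ (I_D1 V_DS2 − I_D2 V_DS1) = I_D2 − I_D1, so λ = (0.267 − 0.248) / (0.248 × 4.99 − 0.267 × 2.07) = 0.019 / 0.685 = 0.0277 V⁻¹.

λ = 0.0277 V⁻¹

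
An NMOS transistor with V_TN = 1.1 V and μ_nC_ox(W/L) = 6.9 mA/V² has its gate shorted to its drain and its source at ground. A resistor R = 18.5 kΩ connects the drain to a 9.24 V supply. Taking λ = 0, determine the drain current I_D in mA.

I_D = 0.421 mA

With gate tied to drain, V_GS = V_DS ≥ V_GS − V_TN, so the device is in saturation.
KCL at the drain: ½ k_n (V_GS − V_TN)² = (V_DD − V_GS)/R.
Let x = V_GS − 1.1. Then 63.8 x² + x − 8.14 = 0, giving x = 0.349 V (positive root), so V_GS = 1.45 V.
I_D = (V_DD − V_GS)/R = (9.24 − 1.45) / 18.5 = 0.421 mA.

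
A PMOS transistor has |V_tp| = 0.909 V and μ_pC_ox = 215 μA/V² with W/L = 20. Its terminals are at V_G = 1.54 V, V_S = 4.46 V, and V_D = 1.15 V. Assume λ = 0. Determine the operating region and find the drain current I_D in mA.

Saturation; I_D = 8.69 mA

V_SG = V_S − V_G = 4.46 − 1.54 = 2.92 V; V_SD = V_S − V_D = 4.46 − 1.15 = 3.31 V.
k_p = μ_pC_ox · (W/L) = 4.3 mA/V².
V_ov = V_SG − |V_tp| = 2.92 − 0.909 = 2.01 V.
Since V_SD = 3.31 V ≥ V_ov = 2.01 V, the device is in saturation.
I_D = ½ k_p V_ov² = 0.5 × 4.3 × 2.01² = 8.69 mA.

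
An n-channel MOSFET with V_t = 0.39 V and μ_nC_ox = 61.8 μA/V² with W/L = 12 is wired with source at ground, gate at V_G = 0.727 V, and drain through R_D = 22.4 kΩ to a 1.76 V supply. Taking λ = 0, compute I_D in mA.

V_GS = V_G = 0.727 V, so V_ov = 0.727 − 0.39 = 0.337 V.
k_n = μ_nC_ox · (W/L) = 0.7416 mA/V².
Assume saturation: I_D = ½ k_n V_ov² = 0.5 × 0.7416 × 0.337² = 0.0421 mA, giving V_DS = V_DD − I_D R_D = 1.76 − 0.0421 × 22.4 = 0.817 V.
V_DS = 0.817 V ≥ V_ov = 0.337 V, confirming saturation.

I_D = 0.0421 mA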